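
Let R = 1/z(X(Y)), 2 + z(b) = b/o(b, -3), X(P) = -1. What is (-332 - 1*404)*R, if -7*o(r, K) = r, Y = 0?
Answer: 736/9 ≈ 81.778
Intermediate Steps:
o(r, K) = -r/7
z(b) = -9 (z(b) = -2 + b/((-b/7)) = -2 + b*(-7/b) = -2 - 7 = -9)
R = -1/9 (R = 1/(-9) = -1/9 ≈ -0.11111)
(-332 - 1*404)*R = (-332 - 1*404)*(-1/9) = (-332 - 404)*(-1/9) = -736*(-1/9) = 736/9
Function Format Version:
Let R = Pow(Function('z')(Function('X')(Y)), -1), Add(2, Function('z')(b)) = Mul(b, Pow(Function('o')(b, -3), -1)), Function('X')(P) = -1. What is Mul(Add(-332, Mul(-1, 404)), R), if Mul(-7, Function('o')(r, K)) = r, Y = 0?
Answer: Rational(736, 9) ≈ 81.778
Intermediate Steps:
Function('o')(r, K) = Mul(Rational(-1, 7), r)
Function('z')(b) = -9 (Function('z')(b) = Add(-2, Mul(b, Pow(Mul(Rational(-1, 7), b), -1))) = Add(-2, Mul(b, Mul(-7, Pow(b, -1)))) = Add(-2, -7) = -9)
R = Rational(-1, 9) (R = Pow(-9, -1) = Rational(-1, 9) ≈ -0.11111)
Mul(Add(-332, Mul(-1, 404)), R) = Mul(Add(-332, Mul(-1, 404)), Rational(-1, 9)) = Mul(Add(-332, -404), Rational(-1, 9)) = Mul(-736, Rational(-1, 9)) = Rational(736, 9)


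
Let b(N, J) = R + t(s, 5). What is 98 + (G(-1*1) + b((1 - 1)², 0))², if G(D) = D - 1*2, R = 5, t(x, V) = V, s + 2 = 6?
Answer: 147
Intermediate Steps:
s = 4 (s = -2 + 6 = 4)
G(D) = -2 + D (G(D) = D - 2 = -2 + D)
b(N, J) = 10 (b(N, J) = 5 + 5 = 10)
98 + (G(-1*1) + b((1 - 1)², 0))² = 98 + ((-2 - 1*1) + 10)² = 98 + ((-2 - 1) + 10)² = 98 + (-3 + 10)² = 98 + 7² = 98 + 49 = 147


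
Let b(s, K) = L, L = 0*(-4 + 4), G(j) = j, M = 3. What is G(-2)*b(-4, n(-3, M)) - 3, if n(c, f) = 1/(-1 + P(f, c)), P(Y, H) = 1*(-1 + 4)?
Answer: -3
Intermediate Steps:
P(Y, H) = 3 (P(Y, H) = 1*3 = 3)
n(c, f) = ½ (n(c, f) = 1/(-1 + 3) = 1/2 = ½)
L = 0 (L = 0*0 = 0)
b(s, K) = 0
G(-2)*b(-4, n(-3, M)) - 3 = -2*0 - 3 = 0 - 3 = -3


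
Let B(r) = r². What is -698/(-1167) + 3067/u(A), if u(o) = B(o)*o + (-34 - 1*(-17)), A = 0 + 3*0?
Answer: -3567323/19839 ≈ -179.81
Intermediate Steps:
A = 0 (A = 0 + 0 = 0)
u(o) = -17 + o³ (u(o) = o²*o + (-34 - 1*(-17)) = o³ + (-34 + 17) = o³ - 17 = -17 + o³)
-698/(-1167) + 3067/u(A) = -698/(-1167) + 3067/(-17 + 0³) = -698*(-1/1167) + 3067/(-17 + 0) = 698/1167 + 3067/(-17) = 698/1167 + 3067*(-1/17) = 698/1167 - 3067/17 = -3567323/19839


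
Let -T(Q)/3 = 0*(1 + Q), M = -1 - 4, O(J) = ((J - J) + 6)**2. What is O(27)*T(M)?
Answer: 0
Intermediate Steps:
O(J) = 36 (O(J) = (0 + 6)**2 = 6**2 = 36)
M = -5
T(Q) = 0 (T(Q) = -0*(1 + Q) = -3*0 = 0)
O(27)*T(M) = 36*0 = 0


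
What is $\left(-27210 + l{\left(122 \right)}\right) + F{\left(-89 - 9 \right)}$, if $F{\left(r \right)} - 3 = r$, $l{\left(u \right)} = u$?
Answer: $-27183$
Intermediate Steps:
$F{\left(r \right)} = 3 + r$
$\left(-27210 + l{\left(122 \right)}\right) + F{\left(-89 - 9 \right)} = \left(-27210 + 122\right) + \left(3 - 98\right) = -27088 + \left(3 - 98\right) = -27088 - 95 = -27183$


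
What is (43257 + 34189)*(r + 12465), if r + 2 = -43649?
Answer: -2415230956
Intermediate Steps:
r = -43651 (r = -2 - 43649 = -43651)
(43257 + 34189)*(r + 12465) = (43257 + 34189)*(-43651 + 12465) = 77446*(-31186) = -2415230956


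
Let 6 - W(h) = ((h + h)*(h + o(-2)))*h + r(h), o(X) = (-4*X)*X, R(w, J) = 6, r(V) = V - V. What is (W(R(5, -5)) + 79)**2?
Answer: 648025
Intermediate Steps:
r(V) = 0
o(X) = -4*X**2
W(h) = 6 - 2*h**2*(-16 + h) (W(h) = 6 - (((h + h)*(h - 4*(-2)**2))*h + 0) = 6 - (((2*h)*(h - 4*4))*h + 0) = 6 - (((2*h)*(h - 16))*h + 0) = 6 - (((2*h)*(-16 + h))*h + 0) = 6 - ((2*h*(-16 + h))*h + 0) = 6 - (2*h**2*(-16 + h) + 0) = 6 - 2*h**2*(-16 + h))
(W(R(5, -5)) + 79)**2 = ((6 - 2*6**3 + 32*6**2) + 79)**2 = ((6 - 2*216 + 32*36) + 79)**2 = ((6 - 432 + 1152) + 79)**2 = (726 + 79)**2 = 805**2 = 648025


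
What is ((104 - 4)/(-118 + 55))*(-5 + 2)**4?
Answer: -900/7 ≈ -128.57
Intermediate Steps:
((104 - 4)/(-118 + 55))*(-5 + 2)**4 = (100/(-63))*(-3)**4 = (100*(-1/63))*81 = -100/63*81 = -900/7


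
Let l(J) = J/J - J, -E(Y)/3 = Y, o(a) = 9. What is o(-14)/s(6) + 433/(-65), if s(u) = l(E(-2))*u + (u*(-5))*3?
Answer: -3503/520 ≈ -6.7365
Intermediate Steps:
E(Y) = -3*Y
l(J) = 1 - J
s(u) = -20*u (s(u) = (1 - (-3)*(-2))*u + (u*(-5))*3 = (1 - 1*6)*u - 5*u*3 = (1 - 6)*u - 15*u = -5*u - 15*u = -20*u)
o(-14)/s(6) + 433/(-65) = 9/((-20*6)) + 433/(-65) = 9/(-120) + 433*(-1/65) = 9*(-1/120) - 433/65 = -3/40 - 433/65 = -3503/520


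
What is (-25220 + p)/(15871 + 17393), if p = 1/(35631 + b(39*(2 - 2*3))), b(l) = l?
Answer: -127811357/168577200 ≈ -0.75818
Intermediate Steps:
p = 1/35475 (p = 1/(35631 + 39*(2 - 2*3)) = 1/(35631 + 39*(2 - 6)) = 1/(35631 + 39*(-4)) = 1/(35631 - 156) = 1/35475 ≈ 2.8189e-5)
(-25220 + p)/(15871 + 17393) = (-25220 + 1/35475)/(15871 + 17393) = -894679499/35475/33264 = -894679499/35475*1/33264 = -127811357/168577200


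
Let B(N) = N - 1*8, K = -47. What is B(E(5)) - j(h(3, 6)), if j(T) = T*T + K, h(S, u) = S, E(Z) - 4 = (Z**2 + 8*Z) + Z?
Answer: 104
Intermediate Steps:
E(Z) = 4 + Z**2 + 9*Z (E(Z) = 4 + ((Z**2 + 8*Z) + Z) = 4 + (Z**2 + 9*Z) = 4 + Z**2 + 9*Z)
j(T) = -47 + T**2 (j(T) = T*T - 47 = T**2 - 47 = -47 + T**2)
B(N) = -8 + N (B(N) = N - 8 = -8 + N)
B(E(5)) - j(h(3, 6)) = (-8 + (4 + 5**2 + 9*5)) - (-47 + 3**2) = (-8 + (4 + 25 + 45)) - (-47 + 9) = (-8 + 74) - 1*(-38) = 66 + 38 = 104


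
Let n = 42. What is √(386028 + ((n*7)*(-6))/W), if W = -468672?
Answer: √36802248414315/9764 ≈ 621.31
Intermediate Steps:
√(386028 + ((n*7)*(-6))/W) = √(386028 + ((42*7)*(-6))/(-468672)) = √(386028 + (294*(-6))*(-1/468672)) = √(386028 - 1764*(-1/468672)) = √(386028 + 147/39056) = √(15076709715/39056) = √36802248414315/9764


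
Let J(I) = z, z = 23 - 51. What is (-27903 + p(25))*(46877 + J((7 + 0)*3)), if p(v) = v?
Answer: -1306056422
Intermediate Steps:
z = -28
J(I) = -28
(-27903 + p(25))*(46877 + J((7 + 0)*3)) = (-27903 + 25)*(46877 - 28) = -27878*46849 = -1306056422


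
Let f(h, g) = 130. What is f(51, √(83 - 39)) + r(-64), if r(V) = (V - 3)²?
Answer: 4619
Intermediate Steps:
r(V) = (-3 + V)²
f(51, √(83 - 39)) + r(-64) = 130 + (-3 - 64)² = 130 + (-67)² = 130 + 4489 = 4619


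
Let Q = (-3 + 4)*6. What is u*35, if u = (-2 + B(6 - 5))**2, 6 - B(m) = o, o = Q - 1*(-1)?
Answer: 315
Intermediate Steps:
Q = 6 (Q = 1*6 = 6)
o = 7 (o = 6 - 1*(-1) = 6 + 1 = 7)
B(m) = -1 (B(m) = 6 - 1*7 = 6 - 7 = -1)
u = 9 (u = (-2 - 1)**2 = (-3)**2 = 9)
u*35 = 9*35 = 315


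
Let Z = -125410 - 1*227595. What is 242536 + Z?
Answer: -110469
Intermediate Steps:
Z = -353005 (Z = -125410 - 227595 = -353005)
242536 + Z = 242536 - 353005 = -110469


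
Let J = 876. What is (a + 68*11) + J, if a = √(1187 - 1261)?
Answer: 1624 + I*√74 ≈ 1624.0 + 8.6023*I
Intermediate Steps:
a = I*√74 (a = √(-74) = I*√74 ≈ 8.6023*I)
(a + 68*11) + J = (I*√74 + 68*11) + 876 = (I*√74 + 748) + 876 = (748 + I*√74) + 876 = 1624 + I*√74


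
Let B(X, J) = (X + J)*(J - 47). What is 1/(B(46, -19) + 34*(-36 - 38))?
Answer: -1/4298 ≈ -0.00023267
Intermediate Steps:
B(X, J) = (-47 + J)*(J + X) (B(X, J) = (J + X)*(-47 + J) = (-47 + J)*(J + X))
1/(B(46, -19) + 34*(-36 - 38)) = 1/(((-19)**2 - 47*(-19) - 47*46 - 19*46) + 34*(-36 - 38)) = 1/((361 + 893 - 2162 - 874) + 34*(-74)) = 1/(-1782 - 2516) = 1/(-4298) = -1/4298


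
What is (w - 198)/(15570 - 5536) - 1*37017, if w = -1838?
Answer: -185715307/5017 ≈ -37017.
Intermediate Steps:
(w - 198)/(15570 - 5536) - 1*37017 = (-1838 - 198)/(15570 - 5536) - 1*37017 = -2036/10034 - 37017 = -2036*1/10034 - 37017 = -1018/5017 - 37017 = -185715307/5017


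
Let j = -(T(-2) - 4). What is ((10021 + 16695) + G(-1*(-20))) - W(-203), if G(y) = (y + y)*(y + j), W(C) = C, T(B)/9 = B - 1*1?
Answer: 28959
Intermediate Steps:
T(B) = -9 + 9*B (T(B) = 9*(B - 1*1) = 9*(B - 1) = 9*(-1 + B) = -9 + 9*B)
j = 31 (j = -((-9 + 9*(-2)) - 4) = -((-9 - 18) - 4) = -(-27 - 4) = -1*(-31) = 31)
G(y) = 2*y*(31 + y) (G(y) = (y + y)*(y + 31) = (2*y)*(31 + y) = 2*y*(31 + y))
((10021 + 16695) + G(-1*(-20))) - W(-203) = ((10021 + 16695) + 2*(-1*(-20))*(31 - 1*(-20))) - 1*(-203) = (26716 + 2*20*(31 + 20)) + 203 = (26716 + 2*20*51) + 203 = (26716 + 2040) + 203 = 28756 + 203 = 28959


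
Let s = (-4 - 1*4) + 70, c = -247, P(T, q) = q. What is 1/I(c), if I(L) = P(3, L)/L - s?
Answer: -1/61 ≈ -0.016393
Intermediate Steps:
s = 62 (s = (-4 - 4) + 70 = -8 + 70 = 62)
I(L) = -61 (I(L) = L/L - 1*62 = 1 - 62 = -61)
1/I(c) = 1/(-61) = -1/61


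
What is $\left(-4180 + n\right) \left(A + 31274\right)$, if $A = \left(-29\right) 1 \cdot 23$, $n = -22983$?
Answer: $-831377941$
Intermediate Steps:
$A = -667$ ($A = \left(-29\right) 23 = -667$)
$\left(-4180 + n\right) \left(A + 31274\right) = \left(-4180 - 22983\right) \left(-667 + 31274\right) = \left(-27163\right) 30607 = -831377941$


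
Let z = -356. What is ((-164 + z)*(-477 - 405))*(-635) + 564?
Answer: -291235836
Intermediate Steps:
((-164 + z)*(-477 - 405))*(-635) + 564 = ((-164 - 356)*(-477 - 405))*(-635) + 564 = -520*(-882)*(-635) + 564 = 458640*(-635) + 564 = -291236400 + 564 = -291235836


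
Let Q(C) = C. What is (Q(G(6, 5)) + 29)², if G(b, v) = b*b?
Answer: 4225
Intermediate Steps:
G(b, v) = b²
(Q(G(6, 5)) + 29)² = (6² + 29)² = (36 + 29)² = 65² = 4225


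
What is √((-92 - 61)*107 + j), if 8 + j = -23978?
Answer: I*√40357 ≈ 200.89*I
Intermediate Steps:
j = -23986 (j = -8 - 23978 = -23986)
√((-92 - 61)*107 + j) = √((-92 - 61)*107 - 23986) = √(-153*107 - 23986) = √(-16371 - 23986) = √(-40357) = I*√40357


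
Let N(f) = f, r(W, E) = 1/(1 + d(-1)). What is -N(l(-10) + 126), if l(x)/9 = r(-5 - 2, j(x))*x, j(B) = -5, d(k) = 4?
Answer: -108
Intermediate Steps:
r(W, E) = 1/5 (r(W, E) = 1/(1 + 4) = 1/5)
l(x) = 9*x/5 (l(x) = 9*(x/5) = 9*x/5)
-N(l(-10) + 126) = -((9/5)*(-10) + 126) = -(-18 + 126) = -1*108 = -108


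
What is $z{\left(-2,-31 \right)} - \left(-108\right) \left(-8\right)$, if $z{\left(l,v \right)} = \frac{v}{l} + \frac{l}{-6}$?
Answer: $- \frac{5089}{6} \approx -848.17$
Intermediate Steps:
$z{\left(l,v \right)} = - \frac{l}{6} + \frac{v}{l}$ ($z{\left(l,v \right)} = \frac{v}{l} + l \left(- \frac{1}{6}\right) = \frac{v}{l} - \frac{l}{6} = - \frac{l}{6} + \frac{v}{l}$)
$z{\left(-2,-31 \right)} - \left(-108\right) \left(-8\right) = \left(\left(- \frac{1}{6}\right) \left(-2\right) - \frac{31}{-2}\right) - \left(-108\right) \left(-8\right) = \left(\frac{1}{3} - - \frac{31}{2}\right) - 864 = \left(\frac{1}{3} + \frac{31}{2}\right) - 864 = \frac{95}{6} - 864 = - \frac{5089}{6}$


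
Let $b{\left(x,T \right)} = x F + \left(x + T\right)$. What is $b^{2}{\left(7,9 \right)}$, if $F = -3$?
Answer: $25$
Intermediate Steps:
$b{\left(x,T \right)} = T - 2 x$ ($b{\left(x,T \right)} = x \left(-3\right) + \left(x + T\right) = - 3 x + \left(T + x\right) = T - 2 x$)
$b^{2}{\left(7,9 \right)} = \left(9 - 14\right)^{2} = \left(-5\right)^{2} = 25$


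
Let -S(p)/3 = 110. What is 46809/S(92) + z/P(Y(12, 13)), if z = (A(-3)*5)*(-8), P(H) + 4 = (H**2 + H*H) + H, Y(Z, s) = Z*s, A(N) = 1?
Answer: -95225659/671330 ≈ -141.85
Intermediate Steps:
S(p) = -330 (S(p) = -3*110 = -330)
P(H) = -4 + H + 2*H**2 (P(H) = -4 + ((H**2 + H*H) + H) = -4 + ((H**2 + H**2) + H) = -4 + (2*H**2 + H) = -4 + (H + 2*H**2) = -4 + H + 2*H**2)
z = -40 (z = (1*5)*(-8) = 5*(-8) = -40)
46809/S(92) + z/P(Y(12, 13)) = 46809/(-330) - 40/(-4 + 12*13 + 2*(12*13)**2) = 46809*(-1/330) - 40/(-4 + 156 + 2*156**2) = -15603/110 - 40/(-4 + 156 + 2*24336) = -15603/110 - 40/(-4 + 156 + 48672) = -15603/110 - 40/48824 = -15603/110 - 40*1/48824 = -15603/110 - 5/6103 = -95225659/671330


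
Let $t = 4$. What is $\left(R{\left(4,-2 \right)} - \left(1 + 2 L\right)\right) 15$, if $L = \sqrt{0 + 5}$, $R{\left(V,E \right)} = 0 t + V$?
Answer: $45 - 30 \sqrt{5} \approx -22.082$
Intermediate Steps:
$R{\left(V,E \right)} = V$ ($R{\left(V,E \right)} = 0 \cdot 4 + V = 0 + V = V$)
$L = \sqrt{5} \approx 2.2361$
$\left(R{\left(4,-2 \right)} - \left(1 + 2 L\right)\right) 15 = \left(4 - \left(1 + 2 \sqrt{5}\right)\right) 15 = \left(3 - 2 \sqrt{5}\right) 15 = 45 - 30 \sqrt{5}$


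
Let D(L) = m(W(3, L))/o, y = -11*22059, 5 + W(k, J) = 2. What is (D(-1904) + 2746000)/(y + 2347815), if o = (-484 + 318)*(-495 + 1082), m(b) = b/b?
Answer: 267575731999/205131585372 ≈ 1.3044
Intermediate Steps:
W(k, J) = -3 (W(k, J) = -5 + 2 = -3)
y = -242649
m(b) = 1
o = -97442 (o = -166*587 = -97442)
D(L) = -1/97442 (D(L) = 1/(-97442) = 1*(-1/97442) = -1/97442)
(D(-1904) + 2746000)/(y + 2347815) = (-1/97442 + 2746000)/(-242649 + 2347815) = (267575731999/97442)/2105166 = (267575731999/97442)*(1/2105166) = 267575731999/205131585372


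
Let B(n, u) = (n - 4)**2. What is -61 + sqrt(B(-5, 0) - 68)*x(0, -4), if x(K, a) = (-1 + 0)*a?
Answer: -61 + 4*sqrt(13) ≈ -46.578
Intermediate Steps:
x(K, a) = -a
B(n, u) = (-4 + n)**2
-61 + sqrt(B(-5, 0) - 68)*x(0, -4) = -61 + sqrt((-4 - 5)**2 - 68)*(-1*(-4)) = -61 + sqrt((-9)**2 - 68)*4 = -61 + sqrt(81 - 68)*4 = -61 + sqrt(13)*4 = -61 + 4*sqrt(13)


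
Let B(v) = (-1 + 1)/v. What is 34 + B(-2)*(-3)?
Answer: 34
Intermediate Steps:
B(v) = 0 (B(v) = 0/v = 0)
34 + B(-2)*(-3) = 34 + 0*(-3) = 34 + 0 = 34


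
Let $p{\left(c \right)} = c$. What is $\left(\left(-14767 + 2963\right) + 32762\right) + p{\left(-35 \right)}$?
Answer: $20923$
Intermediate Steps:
$\left(\left(-14767 + 2963\right) + 32762\right) + p{\left(-35 \right)} = \left(\left(-14767 + 2963\right) + 32762\right) - 35 = \left(-11804 + 32762\right) - 35 = 20958 - 35 = 20923$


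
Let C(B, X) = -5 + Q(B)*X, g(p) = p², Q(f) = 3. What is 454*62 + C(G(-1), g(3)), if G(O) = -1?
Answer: 28170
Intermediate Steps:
C(B, X) = -5 + 3*X
454*62 + C(G(-1), g(3)) = 454*62 + (-5 + 3*3²) = 28148 + (-5 + 3*9) = 28148 + (-5 + 27) = 28148 + 22 = 28170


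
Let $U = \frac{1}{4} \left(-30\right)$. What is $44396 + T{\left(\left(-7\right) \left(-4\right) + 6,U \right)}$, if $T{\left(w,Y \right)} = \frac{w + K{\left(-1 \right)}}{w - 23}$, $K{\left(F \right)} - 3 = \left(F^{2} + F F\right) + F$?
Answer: $\frac{488394}{11} \approx 44399.0$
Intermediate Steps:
$K{\left(F \right)} = 3 + F + 2 F^{2}$ ($K{\left(F \right)} = 3 + \left(\left(F^{2} + F F\right) + F\right) = 3 + \left(\left(F^{2} + F^{2}\right) + F\right) = 3 + \left(2 F^{2} + F\right) = 3 + \left(F + 2 F^{2}\right) = 3 + F + 2 F^{2}$)
$U = - \frac{15}{2}$ ($U = \frac{1}{4} \left(-30\right) = - \frac{15}{2} \approx -7.5$)
$T{\left(w,Y \right)} = \frac{4 + w}{-23 + w}$ ($T{\left(w,Y \right)} = \frac{w + \left(3 - 1 + 2 \left(-1\right)^{2}\right)}{w - 23} = \frac{w + \left(3 - 1 + 2 \cdot 1\right)}{-23 + w} = \frac{w + \left(3 - 1 + 2\right)}{-23 + w} = \frac{w + 4}{-23 + w} = \frac{4 + w}{-23 + w}$)
$44396 + T{\left(\left(-7\right) \left(-4\right) + 6,U \right)} = 44396 + \frac{4 + \left(\left(-7\right) \left(-4\right) + 6\right)}{-23 + \left(\left(-7\right) \left(-4\right) + 6\right)} = 44396 + \frac{4 + \left(28 + 6\right)}{-23 + \left(28 + 6\right)} = 44396 + \frac{4 + 34}{-23 + 34} = 44396 + \frac{1}{11} \cdot 38 = 44396 + \frac{38}{11} = \frac{488394}{11}$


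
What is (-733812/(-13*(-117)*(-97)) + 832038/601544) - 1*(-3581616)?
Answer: 52978162315032497/14791666188 ≈ 3.5816e+6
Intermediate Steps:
(-733812/(-13*(-117)*(-97)) + 832038/601544) - 1*(-3581616) = (-733812/(1521*(-97)) + 832038*(1/601544)) + 3581616 = (-733812/(-147537) + 416019/300772) + 3581616 = (-733812*(-1/147537) + 416019/300772) + 3581616 = (244604/49179 + 416019/300772) + 3581616 = 94029432689/14791666188 + 3581616 = 52978162315032497/14791666188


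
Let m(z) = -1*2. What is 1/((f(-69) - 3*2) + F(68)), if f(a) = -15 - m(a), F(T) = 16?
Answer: -⅓ ≈ -0.33333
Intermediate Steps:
m(z) = -2
f(a) = -13 (f(a) = -15 - 1*(-2) = -15 + 2 = -13)
1/((f(-69) - 3*2) + F(68)) = 1/((-13 - 3*2) + 16) = 1/((-13 - 1*6) + 16) = 1/((-13 - 6) + 16) = 1/(-19 + 16) = 1/(-3) = -⅓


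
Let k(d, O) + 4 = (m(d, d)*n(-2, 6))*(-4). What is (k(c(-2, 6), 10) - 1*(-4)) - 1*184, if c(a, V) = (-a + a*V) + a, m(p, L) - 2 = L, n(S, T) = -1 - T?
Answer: -464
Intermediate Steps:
m(p, L) = 2 + L
c(a, V) = V*a (c(a, V) = (-a + V*a) + a = V*a)
k(d, O) = 52 + 28*d (k(d, O) = -4 + ((2 + d)*(-1 - 1*6))*(-4) = -4 + ((2 + d)*(-1 - 6))*(-4) = -4 + ((2 + d)*(-7))*(-4) = -4 + (-14 - 7*d)*(-4) = -4 + (56 + 28*d) = 52 + 28*d)
(k(c(-2, 6), 10) - 1*(-4)) - 1*184 = ((52 + 28*(6*(-2))) - 1*(-4)) - 1*184 = ((52 + 28*(-12)) + 4) - 184 = ((52 - 336) + 4) - 184 = (-284 + 4) - 184 = -280 - 184 = -464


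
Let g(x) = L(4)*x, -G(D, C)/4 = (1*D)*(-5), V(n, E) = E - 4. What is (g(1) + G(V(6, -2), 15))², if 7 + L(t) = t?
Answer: 15129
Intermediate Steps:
L(t) = -7 + t
V(n, E) = -4 + E
G(D, C) = 20*D (G(D, C) = -4*1*D*(-5) = -4*D*(-5) = -(-20)*D = 20*D)
g(x) = -3*x (g(x) = (-7 + 4)*x = -3*x)
(g(1) + G(V(6, -2), 15))² = (-3*1 + 20*(-4 - 2))² = (-3 + 20*(-6))² = (-3 - 120)² = (-123)² = 15129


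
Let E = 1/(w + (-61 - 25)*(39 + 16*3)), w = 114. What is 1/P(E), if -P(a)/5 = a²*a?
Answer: 399989740032/5 ≈ 7.9998e+10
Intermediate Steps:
E = -1/7368 (E = 1/(114 + (-61 - 25)*(39 + 16*3)) = 1/(114 - 86*(39 + 48)) = 1/(114 - 86*87) = 1/(114 - 7482) = 1/(-7368) = -1/7368 ≈ -0.00013572)
P(a) = -5*a³ (P(a) = -5*a²*a = -5*a³)
1/P(E) = 1/(-5*(-1/7368)³) = 1/(-5*(-1/399989740032)) = 1/(5/399989740032) = 399989740032/5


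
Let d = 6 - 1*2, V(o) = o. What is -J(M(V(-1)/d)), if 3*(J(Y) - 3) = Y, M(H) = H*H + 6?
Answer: -241/48 ≈ -5.0208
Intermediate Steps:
d = 4 (d = 6 - 2 = 4)
M(H) = 6 + H² (M(H) = H² + 6 = 6 + H²)
J(Y) = 3 + Y/3
-J(M(V(-1)/d)) = -(3 + (6 + (-1/4)²)/3) = -(3 + (6 + (-1*¼)²)/3) = -(3 + (6 + (-¼)²)/3) = -(3 + (6 + 1/16)/3) = -(3 + (⅓)*(97/16)) = -(3 + 97/48) = -1*241/48 = -241/48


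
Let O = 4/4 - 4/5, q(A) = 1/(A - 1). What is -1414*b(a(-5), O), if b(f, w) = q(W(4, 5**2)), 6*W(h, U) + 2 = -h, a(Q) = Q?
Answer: 707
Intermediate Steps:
W(h, U) = -1/3 - h/6 (W(h, U) = -1/3 + (-h)/6 = -1/3 - h/6)
q(A) = 1/(-1 + A)
O = 1/5 (O = 4*(1/4) - 4*1/5 = 1 - 4/5 = 1/5 ≈ 0.20000)
b(f, w) = -1/2 (b(f, w) = 1/(-1 + (-1/3 - 1/6*4)) = 1/(-1 + (-1/3 - 2/3)) = 1/(-1 - 1) = 1/(-2) = -1/2)
-1414*b(a(-5), O) = -1414*(-1/2) = 707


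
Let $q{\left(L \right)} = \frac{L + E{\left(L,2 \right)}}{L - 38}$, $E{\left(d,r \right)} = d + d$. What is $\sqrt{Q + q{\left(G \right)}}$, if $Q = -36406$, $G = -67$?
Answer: $\frac{i \sqrt{44595005}}{35} \approx 190.8 i$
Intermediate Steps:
$E{\left(d,r \right)} = 2 d$
$q{\left(L \right)} = \frac{3 L}{-38 + L}$ ($q{\left(L \right)} = \frac{L + 2 L}{L - 38} = \frac{3 L}{-38 + L}$)
$\sqrt{Q + q{\left(G \right)}} = \sqrt{-36406 + 3 \left(-67\right) \frac{1}{-38 - 67}} = \sqrt{-36406 + 3 \left(-67\right) \frac{1}{-105}} = \sqrt{-36406 + 3 \left(-67\right) \left(- \frac{1}{105}\right)} = \sqrt{-36406 + \frac{67}{35}} = \sqrt{- \frac{1274143}{35}} = \frac{i \sqrt{44595005}}{35}$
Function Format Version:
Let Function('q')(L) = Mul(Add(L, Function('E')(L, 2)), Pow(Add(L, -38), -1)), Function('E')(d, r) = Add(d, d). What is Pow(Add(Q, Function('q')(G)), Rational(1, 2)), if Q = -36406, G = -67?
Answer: Mul(Rational(1, 35), I, Pow(44595005, Rational(1, 2))) ≈ Mul(190.80, I)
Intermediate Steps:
Function('E')(d, r) = Mul(2, d)
Function('q')(L) = Mul(3, L, Pow(Add(-38, L), -1)) (Function('q')(L) = Mul(Add(L, Mul(2, L)), Pow(Add(L, -38), -1)) = Mul(Mul(3, L), Pow(Add(-38, L), -1)) = Mul(3, L, Pow(Add(-38, L), -1)))
Pow(Add(Q, Function('q')(G)), Rational(1, 2)) = Pow(Add(-36406, Mul(3, -67, Pow(Add(-38, -67), -1))), Rational(1, 2)) = Pow(Add(-36406, Mul(3, -67, Pow(-105, -1))), Rational(1, 2)) = Pow(Add(-36406, Mul(3, -67, Rational(-1, 105))), Rational(1, 2)) = Pow(Add(-36406, Rational(67, 35)), Rational(1, 2)) = Pow(Rational(-1274143, 35), Rational(1, 2)) = Mul(Rational(1, 35), I, Pow(44595005, Rational(1, 2)))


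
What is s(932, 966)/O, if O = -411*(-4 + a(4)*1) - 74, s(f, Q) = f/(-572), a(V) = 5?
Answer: 233/69355 ≈ 0.0033595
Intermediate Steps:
s(f, Q) = -f/572 (s(f, Q) = f*(-1/572) = -f/572)
O = -485 (O = -411*(-4 + 5*1) - 74 = -411*(-4 + 5) - 74 = -411*1 - 74 = -411 - 74 = -485)
s(932, 966)/O = -1/572*932/(-485) = -233/143*(-1/485) = 233/69355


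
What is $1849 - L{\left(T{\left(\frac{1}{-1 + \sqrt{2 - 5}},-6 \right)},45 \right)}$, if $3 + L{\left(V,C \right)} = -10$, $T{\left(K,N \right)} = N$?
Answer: $1862$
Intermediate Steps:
$L{\left(V,C \right)} = -13$ ($L{\left(V,C \right)} = -3 - 10 = -13$)
$1849 - L{\left(T{\left(\frac{1}{-1 + \sqrt{2 - 5}},-6 \right)},45 \right)} = 1849 - -13 = 1849 + 13 = 1862$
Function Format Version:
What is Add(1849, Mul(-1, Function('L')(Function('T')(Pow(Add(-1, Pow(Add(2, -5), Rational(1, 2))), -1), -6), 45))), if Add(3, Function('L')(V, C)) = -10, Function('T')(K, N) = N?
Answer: 1862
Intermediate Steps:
Function('L')(V, C) = -13 (Function('L')(V, C) = Add(-3, -10) = -13)
Add(1849, Mul(-1, Function('L')(Function('T')(Pow(Add(-1, Pow(Add(2, -5), Rational(1, 2))), -1), -6), 45))) = Add(1849, Mul(-1, -13)) = Add(1849, 13) = 1862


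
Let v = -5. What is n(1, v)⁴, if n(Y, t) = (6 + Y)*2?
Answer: 38416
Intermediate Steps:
n(Y, t) = 12 + 2*Y
n(1, v)⁴ = (12 + 2*1)⁴ = (12 + 2)⁴ = 14⁴ = 38416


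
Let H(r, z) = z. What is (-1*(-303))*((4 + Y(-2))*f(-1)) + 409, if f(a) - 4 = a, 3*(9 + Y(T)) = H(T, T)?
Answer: -4742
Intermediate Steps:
Y(T) = -9 + T/3
f(a) = 4 + a
(-1*(-303))*((4 + Y(-2))*f(-1)) + 409 = (-1*(-303))*((4 + (-9 + (⅓)*(-2)))*(4 - 1)) + 409 = 303*((4 + (-9 - ⅔))*3) + 409 = 303*((4 - 29/3)*3) + 409 = 303*(-17/3*3) + 409 = 303*(-17) + 409 = -5151 + 409 = -4742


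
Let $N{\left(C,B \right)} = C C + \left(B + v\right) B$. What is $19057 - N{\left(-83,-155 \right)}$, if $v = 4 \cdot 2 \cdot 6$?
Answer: $-4417$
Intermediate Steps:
$v = 48$ ($v = 8 \cdot 6 = 48$)
$N{\left(C,B \right)} = C^{2} + B \left(48 + B\right)$ ($N{\left(C,B \right)} = C C + \left(B + 48\right) B = C^{2} + \left(48 + B\right) B = C^{2} + B \left(48 + B\right)$)
$19057 - N{\left(-83,-155 \right)} = 19057 - \left(\left(-155\right)^{2} + \left(-83\right)^{2} + 48 \left(-155\right)\right) = 19057 - \left(24025 + 6889 - 7440\right) = 19057 - 23474 = -4417$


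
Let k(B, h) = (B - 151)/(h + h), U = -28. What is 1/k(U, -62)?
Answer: 124/179 ≈ 0.69274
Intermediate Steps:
k(B, h) = (-151 + B)/(2*h) (k(B, h) = (-151 + B)/((2*h)) = (-151 + B)*(1/(2*h)) = (-151 + B)/(2*h))
1/k(U, -62) = 1/((½)*(-151 - 28)/(-62)) = 1/((½)*(-1/62)*(-179)) = 1/(179/124) = 124/179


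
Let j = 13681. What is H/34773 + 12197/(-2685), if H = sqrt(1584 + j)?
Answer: -12197/2685 + sqrt(15265)/34773 ≈ -4.5391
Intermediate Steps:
H = sqrt(15265) (H = sqrt(1584 + 13681) = sqrt(15265) ≈ 123.55)
H/34773 + 12197/(-2685) = sqrt(15265)/34773 + 12197/(-2685) = sqrt(15265)*(1/34773) + 12197*(-1/2685) = sqrt(15265)/34773 - 12197/2685 = -12197/2685 + sqrt(15265)/34773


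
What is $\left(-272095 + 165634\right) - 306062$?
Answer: $-412523$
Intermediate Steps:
$\left(-272095 + 165634\right) - 306062 = -106461 - 306062 = -412523$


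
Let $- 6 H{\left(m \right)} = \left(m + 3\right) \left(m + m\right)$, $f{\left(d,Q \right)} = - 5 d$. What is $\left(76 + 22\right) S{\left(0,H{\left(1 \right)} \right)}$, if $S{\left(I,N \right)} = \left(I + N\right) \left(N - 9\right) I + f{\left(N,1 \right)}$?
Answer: $\frac{1960}{3} \approx 653.33$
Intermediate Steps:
$H{\left(m \right)} = - \frac{m \left(3 + m\right)}{3}$ ($H{\left(m \right)} = - \frac{\left(m + 3\right) \left(m + m\right)}{6} = - \frac{\left(3 + m\right) 2 m}{6} = - \frac{2 m \left(3 + m\right)}{6} = - \frac{m \left(3 + m\right)}{3}$)
$S{\left(I,N \right)} = - 5 N + I \left(-9 + N\right) \left(I + N\right)$ ($S{\left(I,N \right)} = \left(I + N\right) \left(N - 9\right) I - 5 N = \left(I + N\right) \left(-9 + N\right) I - 5 N = \left(-9 + N\right) \left(I + N\right) I - 5 N = I \left(-9 + N\right) \left(I + N\right) - 5 N = - 5 N + I \left(-9 + N\right) \left(I + N\right)$)
$\left(76 + 22\right) S{\left(0,H{\left(1 \right)} \right)} = \left(76 + 22\right) \left(- 9 \cdot 0^{2} - 5 \left(\left(- \frac{1}{3}\right) 1 \left(3 + 1\right)\right) + 0 \left(\left(- \frac{1}{3}\right) 1 \left(3 + 1\right)\right)^{2} + \left(- \frac{1}{3}\right) 1 \left(3 + 1\right) 0^{2} - 0 \left(\left(- \frac{1}{3}\right) 1 \left(3 + 1\right)\right)\right) = 98 \left(\left(-9\right) 0 - 5 \left(\left(- \frac{1}{3}\right) 1 \cdot 4\right) + 0 \left(\left(- \frac{1}{3}\right) 1 \cdot 4\right)^{2} + \left(- \frac{1}{3}\right) 1 \cdot 4 \cdot 0 - 0 \left(\left(- \frac{1}{3}\right) 1 \cdot 4\right)\right) = 98 \left(0 - - \frac{20}{3} + 0 \left(- \frac{4}{3}\right)^{2} - 0 - 0 \left(- \frac{4}{3}\right)\right) = 98 \left(0 + \frac{20}{3} + 0 \cdot \frac{16}{9} + 0 + 0\right) = 98 \left(0 + \frac{20}{3} + 0 + 0 + 0\right) = 98 \cdot \frac{20}{3} = \frac{1960}{3}$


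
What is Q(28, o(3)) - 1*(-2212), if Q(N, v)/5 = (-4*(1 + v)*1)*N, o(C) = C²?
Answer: -3388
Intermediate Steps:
Q(N, v) = 5*N*(-4 - 4*v) (Q(N, v) = 5*((-4*(1 + v)*1)*N) = 5*(((-4 - 4*v)*1)*N) = 5*((-4 - 4*v)*N) = 5*(N*(-4 - 4*v)) = 5*N*(-4 - 4*v))
Q(28, o(3)) - 1*(-2212) = -20*28*(1 + 3²) - 1*(-2212) = -20*28*(1 + 9) + 2212 = -20*28*10 + 2212 = -5600 + 2212 = -3388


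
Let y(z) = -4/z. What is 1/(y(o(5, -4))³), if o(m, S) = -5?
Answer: 125/64 ≈ 1.9531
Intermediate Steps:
1/(y(o(5, -4))³) = 1/((-4/(-5))³) = 1/((-4*(-⅕))³) = 1/((⅘)³) = 1/(64/125) = 125/64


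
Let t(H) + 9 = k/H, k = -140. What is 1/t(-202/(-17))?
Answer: -101/2099 ≈ -0.048118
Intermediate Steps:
t(H) = -9 - 140/H
1/t(-202/(-17)) = 1/(-9 - 140/((-202/(-17)))) = 1/(-9 - 140/((-202*(-1/17)))) = 1/(-9 - 140/202/17) = 1/(-9 - 140*17/202) = 1/(-9 - 1190/101) = 1/(-2099/101) = -101/2099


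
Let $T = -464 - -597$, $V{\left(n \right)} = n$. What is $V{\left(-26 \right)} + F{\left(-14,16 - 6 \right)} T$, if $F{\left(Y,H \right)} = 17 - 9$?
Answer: $1038$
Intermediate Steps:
$F{\left(Y,H \right)} = 8$
$T = 133$ ($T = -464 + 597 = 133$)
$V{\left(-26 \right)} + F{\left(-14,16 - 6 \right)} T = -26 + 8 \cdot 133 = -26 + 1064 = 1038$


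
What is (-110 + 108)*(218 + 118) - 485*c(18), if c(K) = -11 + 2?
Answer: 3693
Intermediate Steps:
c(K) = -9
(-110 + 108)*(218 + 118) - 485*c(18) = (-110 + 108)*(218 + 118) - 485*(-9) = -2*336 + 4365 = -672 + 4365 = 3693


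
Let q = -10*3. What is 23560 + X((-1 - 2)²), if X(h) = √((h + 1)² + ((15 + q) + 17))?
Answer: 23560 + √102 ≈ 23570.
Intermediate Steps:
q = -30
X(h) = √(2 + (1 + h)²) (X(h) = √((h + 1)² + ((15 - 30) + 17)) = √((1 + h)² + (-15 + 17)) = √((1 + h)² + 2) = √(2 + (1 + h)²))
23560 + X((-1 - 2)²) = 23560 + √(2 + (1 + (-1 - 2)²)²) = 23560 + √(2 + (1 + (-3)²)²) = 23560 + √(2 + (1 + 9)²) = 23560 + √(2 + 10²) = 23560 + √(2 + 100) = 23560 + √102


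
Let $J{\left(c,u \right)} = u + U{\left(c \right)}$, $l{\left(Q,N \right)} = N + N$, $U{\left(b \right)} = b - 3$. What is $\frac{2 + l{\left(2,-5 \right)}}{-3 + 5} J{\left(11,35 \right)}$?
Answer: $-172$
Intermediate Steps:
$U{\left(b \right)} = -3 + b$
$l{\left(Q,N \right)} = 2 N$
$J{\left(c,u \right)} = -3 + c + u$ ($J{\left(c,u \right)} = u + \left(-3 + c\right) = -3 + c + u$)
$\frac{2 + l{\left(2,-5 \right)}}{-3 + 5} J{\left(11,35 \right)} = \frac{2 + 2 \left(-5\right)}{-3 + 5} \left(-3 + 11 + 35\right) = \frac{2 - 10}{2} \cdot 43 = \left(-8\right) \frac{1}{2} \cdot 43 = \left(-4\right) 43 = -172$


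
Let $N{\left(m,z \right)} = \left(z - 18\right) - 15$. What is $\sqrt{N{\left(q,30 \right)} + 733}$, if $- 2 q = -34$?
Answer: $\sqrt{730} \approx 27.019$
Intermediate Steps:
$q = 17$ ($q = \left(- \frac{1}{2}\right) \left(-34\right) = 17$)
$N{\left(m,z \right)} = -33 + z$ ($N{\left(m,z \right)} = \left(-18 + z\right) - 15 = -33 + z$)
$\sqrt{N{\left(q,30 \right)} + 733} = \sqrt{\left(-33 + 30\right) + 733} = \sqrt{-3 + 733} = \sqrt{730}$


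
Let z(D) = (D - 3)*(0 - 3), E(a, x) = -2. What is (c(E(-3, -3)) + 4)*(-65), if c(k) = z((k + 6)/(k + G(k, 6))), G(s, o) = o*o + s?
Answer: -6565/8 ≈ -820.63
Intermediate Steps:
G(s, o) = s + o² (G(s, o) = o² + s = s + o²)
z(D) = 9 - 3*D (z(D) = (-3 + D)*(-3) = 9 - 3*D)
c(k) = 9 - 3*(6 + k)/(36 + 2*k) (c(k) = 9 - 3*(k + 6)/(k + (k + 6²)) = 9 - 3*(6 + k)/(k + (k + 36)) = 9 - 3*(6 + k)/(k + (36 + k)) = 9 - 3*(6 + k)/(36 + 2*k))
(c(E(-3, -3)) + 4)*(-65) = (3*(102 + 5*(-2))/(2*(18 - 2)) + 4)*(-65) = ((3/2)*(102 - 10)/16 + 4)*(-65) = ((3/2)*(1/16)*92 + 4)*(-65) = (69/8 + 4)*(-65) = (101/8)*(-65) = -6565/8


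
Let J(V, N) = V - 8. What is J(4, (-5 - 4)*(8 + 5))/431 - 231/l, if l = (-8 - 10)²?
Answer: -33619/46548 ≈ -0.72224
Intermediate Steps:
J(V, N) = -8 + V
l = 324 (l = (-18)² = 324)
J(4, (-5 - 4)*(8 + 5))/431 - 231/l = (-8 + 4)/431 - 231/324 = -4*1/431 - 231*1/324 = -4/431 - 77/108 = -33619/46548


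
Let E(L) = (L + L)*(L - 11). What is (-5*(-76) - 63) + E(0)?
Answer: 317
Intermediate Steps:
E(L) = 2*L*(-11 + L) (E(L) = (2*L)*(-11 + L) = 2*L*(-11 + L))
(-5*(-76) - 63) + E(0) = (-5*(-76) - 63) + 2*0*(-11 + 0) = (380 - 63) + 2*0*(-11) = 317 + 0 = 317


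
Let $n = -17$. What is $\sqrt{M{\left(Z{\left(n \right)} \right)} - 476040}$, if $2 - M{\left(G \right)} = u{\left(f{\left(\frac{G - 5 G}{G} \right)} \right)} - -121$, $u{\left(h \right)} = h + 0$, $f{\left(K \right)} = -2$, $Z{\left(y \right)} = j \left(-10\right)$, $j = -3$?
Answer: $i \sqrt{476157} \approx 690.04 i$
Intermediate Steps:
$Z{\left(y \right)} = 30$ ($Z{\left(y \right)} = \left(-3\right) \left(-10\right) = 30$)
$u{\left(h \right)} = h$
$M{\left(G \right)} = -117$ ($M{\left(G \right)} = 2 - \left(-2 - -121\right) = 2 - \left(-2 + 121\right) = 2 - 119 = -117$)
$\sqrt{M{\left(Z{\left(n \right)} \right)} - 476040} = \sqrt{-117 - 476040} = \sqrt{-476157} = i \sqrt{476157}$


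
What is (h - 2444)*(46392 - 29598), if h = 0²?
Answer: -41044536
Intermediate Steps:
h = 0
(h - 2444)*(46392 - 29598) = (0 - 2444)*(46392 - 29598) = -2444*16794 = -41044536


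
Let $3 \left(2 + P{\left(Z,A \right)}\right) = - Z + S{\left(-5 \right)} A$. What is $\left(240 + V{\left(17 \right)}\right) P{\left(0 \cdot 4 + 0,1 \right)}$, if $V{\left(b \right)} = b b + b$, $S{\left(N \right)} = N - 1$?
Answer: $-2184$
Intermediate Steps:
$S{\left(N \right)} = -1 + N$
$P{\left(Z,A \right)} = -2 - 2 A - \frac{Z}{3}$ ($P{\left(Z,A \right)} = -2 + \frac{- Z + \left(-1 - 5\right) A}{3} = -2 + \frac{- Z - 6 A}{3} = -2 - \left(2 A + \frac{Z}{3}\right) = -2 - 2 A - \frac{Z}{3}$)
$V{\left(b \right)} = b + b^{2}$ ($V{\left(b \right)} = b^{2} + b = b + b^{2}$)
$\left(240 + V{\left(17 \right)}\right) P{\left(0 \cdot 4 + 0,1 \right)} = \left(240 + 17 \left(1 + 17\right)\right) \left(-2 - 2 - \frac{0 \cdot 4 + 0}{3}\right) = \left(240 + 17 \cdot 18\right) \left(-2 - 2 - \frac{0 + 0}{3}\right) = \left(240 + 306\right) \left(-2 - 2 - 0\right) = 546 \left(-2 - 2 + 0\right) = 546 \left(-4\right) = -2184$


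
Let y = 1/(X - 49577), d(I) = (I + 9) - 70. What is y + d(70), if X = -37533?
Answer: 783989/87110 ≈ 9.0000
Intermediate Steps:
d(I) = -61 + I (d(I) = (9 + I) - 70 = -61 + I)
y = -1/87110 (y = 1/(-37533 - 49577) = 1/(-87110) = -1/87110 ≈ -1.1480e-5)
y + d(70) = -1/87110 + (-61 + 70) = -1/87110 + 9 = 783989/87110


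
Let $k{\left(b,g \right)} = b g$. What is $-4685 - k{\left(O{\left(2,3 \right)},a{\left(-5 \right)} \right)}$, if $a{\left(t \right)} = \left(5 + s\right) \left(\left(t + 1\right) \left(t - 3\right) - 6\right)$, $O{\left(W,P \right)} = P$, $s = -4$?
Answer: $-4763$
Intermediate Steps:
$a{\left(t \right)} = -6 + \left(1 + t\right) \left(-3 + t\right)$ ($a{\left(t \right)} = \left(5 - 4\right) \left(\left(t + 1\right) \left(t - 3\right) - 6\right) = 1 \left(\left(1 + t\right) \left(-3 + t\right) - 6\right) = 1 \left(-6 + \left(1 + t\right) \left(-3 + t\right)\right) = -6 + \left(1 + t\right) \left(-3 + t\right)$)
$-4685 - k{\left(O{\left(2,3 \right)},a{\left(-5 \right)} \right)} = -4685 - 3 \left(-9 + \left(-5\right)^{2} - -10\right) = -4685 - 3 \left(-9 + 25 + 10\right) = -4685 - 3 \cdot 26 = -4685 - 78 = -4763$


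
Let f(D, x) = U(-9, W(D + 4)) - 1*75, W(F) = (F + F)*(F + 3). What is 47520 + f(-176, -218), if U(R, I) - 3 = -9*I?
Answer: -475776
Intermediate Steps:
W(F) = 2*F*(3 + F) (W(F) = (2*F)*(3 + F) = 2*F*(3 + F))
U(R, I) = 3 - 9*I
f(D, x) = -72 - 18*(4 + D)*(7 + D) (f(D, x) = (3 - 18*(D + 4)*(3 + (D + 4))) - 1*75 = (3 - 18*(4 + D)*(3 + (4 + D))) - 75 = (3 - 18*(4 + D)*(7 + D)) - 75 = -72 - 18*(4 + D)*(7 + D))
47520 + f(-176, -218) = 47520 + (-72 - 18*(4 - 176)*(7 - 176)) = 47520 + (-72 - 18*(-172)*(-169)) = 47520 + (-72 - 523224) = 47520 - 523296 = -475776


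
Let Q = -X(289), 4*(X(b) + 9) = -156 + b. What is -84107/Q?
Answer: 336428/97 ≈ 3468.3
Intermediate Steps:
X(b) = -48 + b/4 (X(b) = -9 + (-156 + b)/4 = -9 + (-39 + b/4) = -48 + b/4)
Q = -97/4 (Q = -(-48 + (¼)*289) = -(-48 + 289/4) = -1*97/4 = -97/4 ≈ -24.250)
-84107/Q = -84107/(-97/4) = -84107*(-4/97) = 336428/97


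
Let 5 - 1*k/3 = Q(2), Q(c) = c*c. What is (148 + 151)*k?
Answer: 897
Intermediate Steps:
Q(c) = c²
k = 3 (k = 15 - 3*2² = 15 - 3*4 = 15 - 12 = 3)
(148 + 151)*k = (148 + 151)*3 = 299*3 = 897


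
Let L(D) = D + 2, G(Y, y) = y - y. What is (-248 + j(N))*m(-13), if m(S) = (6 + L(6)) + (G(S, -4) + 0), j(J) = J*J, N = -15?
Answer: -322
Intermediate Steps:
G(Y, y) = 0
L(D) = 2 + D
j(J) = J**2
m(S) = 14 (m(S) = (6 + (2 + 6)) + (0 + 0) = (6 + 8) + 0 = 14 + 0 = 14)
(-248 + j(N))*m(-13) = (-248 + (-15)**2)*14 = (-248 + 225)*14 = -23*14 = -322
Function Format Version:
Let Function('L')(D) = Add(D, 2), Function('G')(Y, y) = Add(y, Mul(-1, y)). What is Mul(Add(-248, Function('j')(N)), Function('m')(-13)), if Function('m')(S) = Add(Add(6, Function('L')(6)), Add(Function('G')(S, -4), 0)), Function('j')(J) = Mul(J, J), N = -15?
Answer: -322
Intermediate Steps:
Function('G')(Y, y) = 0
Function('L')(D) = Add(2, D)
Function('j')(J) = Pow(J, 2)
Function('m')(S) = 14 (Function('m')(S) = Add(Add(6, Add(2, 6)), Add(0, 0)) = Add(Add(6, 8), 0) = Add(14, 0) = 14)
Mul(Add(-248, Function('j')(N)), Function('m')(-13)) = Mul(Add(-248, Pow(-15, 2)), 14) = Mul(Add(-248, 225), 14) = Mul(-23, 14) = -322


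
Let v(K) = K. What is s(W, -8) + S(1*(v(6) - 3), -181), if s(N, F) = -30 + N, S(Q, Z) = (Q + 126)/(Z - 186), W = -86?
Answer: -42701/367 ≈ -116.35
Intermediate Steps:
S(Q, Z) = (126 + Q)/(-186 + Z)
s(W, -8) + S(1*(v(6) - 3), -181) = (-30 - 86) + (126 + 1*(6 - 3))/(-186 - 181) = -116 + (126 + 1*3)/(-367) = -116 - (126 + 3)/367 = -116 - 1/367*129 = -116 - 129/367 = -42701/367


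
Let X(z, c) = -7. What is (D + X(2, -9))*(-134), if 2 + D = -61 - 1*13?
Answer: 11122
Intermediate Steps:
D = -76 (D = -2 + (-61 - 1*13) = -2 + (-61 - 13) = -2 - 74 = -76)
(D + X(2, -9))*(-134) = (-76 - 7)*(-134) = -83*(-134) = 11122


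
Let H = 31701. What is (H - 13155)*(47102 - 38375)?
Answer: 161850942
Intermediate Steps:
(H - 13155)*(47102 - 38375) = (31701 - 13155)*(47102 - 38375) = 18546*8727 = 161850942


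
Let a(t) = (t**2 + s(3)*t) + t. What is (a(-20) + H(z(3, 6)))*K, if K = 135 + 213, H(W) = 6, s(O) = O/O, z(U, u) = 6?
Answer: 127368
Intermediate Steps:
s(O) = 1
a(t) = t**2 + 2*t (a(t) = (t**2 + 1*t) + t = (t**2 + t) + t = (t + t**2) + t = t**2 + 2*t)
K = 348
(a(-20) + H(z(3, 6)))*K = (-20*(2 - 20) + 6)*348 = (-20*(-18) + 6)*348 = (360 + 6)*348 = 366*348 = 127368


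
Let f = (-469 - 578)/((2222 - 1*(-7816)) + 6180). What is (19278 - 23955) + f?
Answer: -25284211/5406 ≈ -4677.1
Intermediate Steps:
f = -349/5406 (f = -1047/((2222 + 7816) + 6180) = -1047/(10038 + 6180) = -1047/16218 = -1047*1/16218 = -349/5406 ≈ -0.064558)
(19278 - 23955) + f = (19278 - 23955) - 349/5406 = -4677 - 349/5406 = -25284211/5406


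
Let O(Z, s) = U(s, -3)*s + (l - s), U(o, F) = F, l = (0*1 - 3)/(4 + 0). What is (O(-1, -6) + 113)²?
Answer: 297025/16 ≈ 18564.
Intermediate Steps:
l = -¾ (l = (0 - 3)/4 = -3*¼ = -¾ ≈ -0.75000)
O(Z, s) = -¾ - 4*s (O(Z, s) = -3*s + (-¾ - s) = -¾ - 4*s)
(O(-1, -6) + 113)² = ((-¾ - 4*(-6)) + 113)² = ((-¾ + 24) + 113)² = (93/4 + 113)² = (545/4)² = 297025/16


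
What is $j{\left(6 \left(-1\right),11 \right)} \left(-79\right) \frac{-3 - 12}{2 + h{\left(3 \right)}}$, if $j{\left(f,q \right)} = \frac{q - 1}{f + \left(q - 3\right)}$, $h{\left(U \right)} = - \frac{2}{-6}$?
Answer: $\frac{17775}{7} \approx 2539.3$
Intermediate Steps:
$h{\left(U \right)} = \frac{1}{3}$ ($h{\left(U \right)} = \left(-2\right) \left(- \frac{1}{6}\right) = \frac{1}{3}$)
$j{\left(f,q \right)} = \frac{-1 + q}{-3 + f + q}$ ($j{\left(f,q \right)} = \frac{-1 + q}{f + \left(-3 + q\right)} = \frac{-1 + q}{-3 + f + q}$)
$j{\left(6 \left(-1\right),11 \right)} \left(-79\right) \frac{-3 - 12}{2 + h{\left(3 \right)}} = \frac{-1 + 11}{-3 + 6 \left(-1\right) + 11} \left(-79\right) \frac{-3 - 12}{2 + \frac{1}{3}} = \frac{1}{-3 - 6 + 11} \cdot 10 \left(-79\right) \left(- \frac{15}{\frac{7}{3}}\right) = \frac{1}{2} \cdot 10 \left(-79\right) \left(\left(-15\right) \frac{3}{7}\right) = \frac{1}{2} \cdot 10 \left(-79\right) \left(- \frac{45}{7}\right) = 5 \left(-79\right) \left(- \frac{45}{7}\right) = \left(-395\right) \left(- \frac{45}{7}\right) = \frac{17775}{7}$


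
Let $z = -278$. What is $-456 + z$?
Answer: $-734$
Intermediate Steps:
$-456 + z = -456 - 278 = -734$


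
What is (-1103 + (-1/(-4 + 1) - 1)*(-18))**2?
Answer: 1190281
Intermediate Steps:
(-1103 + (-1/(-4 + 1) - 1)*(-18))**2 = (-1103 + (-1/(-3) - 1)*(-18))**2 = (-1103 + (-1/3*(-1) - 1)*(-18))**2 = (-1103 + (1/3 - 1)*(-18))**2 = (-1103 - 2/3*(-18))**2 = (-1103 + 12)**2 = (-1091)**2 = 1190281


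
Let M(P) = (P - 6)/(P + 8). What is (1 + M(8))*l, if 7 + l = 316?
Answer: 2781/8 ≈ 347.63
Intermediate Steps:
l = 309 (l = -7 + 316 = 309)
M(P) = (-6 + P)/(8 + P)
(1 + M(8))*l = (1 + (-6 + 8)/(8 + 8))*309 = (1 + 2/16)*309 = (1 + (1/16)*2)*309 = (1 + ⅛)*309 = (9/8)*309 = 2781/8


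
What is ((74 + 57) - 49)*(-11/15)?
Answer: -902/15 ≈ -60.133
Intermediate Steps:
((74 + 57) - 49)*(-11/15) = (131 - 49)*(-11*1/15) = 82*(-11/15) = -902/15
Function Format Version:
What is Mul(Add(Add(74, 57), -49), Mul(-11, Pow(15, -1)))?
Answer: Rational(-902, 15) ≈ -60.133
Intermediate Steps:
Mul(Add(Add(74, 57), -49), Mul(-11, Pow(15, -1))) = Mul(Add(131, -49), Mul(-11, Rational(1, 15))) = Mul(82, Rational(-11, 15)) = Rational(-902, 15)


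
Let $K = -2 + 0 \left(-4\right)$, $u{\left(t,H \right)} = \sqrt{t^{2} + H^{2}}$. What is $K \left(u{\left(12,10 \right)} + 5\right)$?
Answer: $-10 - 4 \sqrt{61} \approx -41.241$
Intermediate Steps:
$u{\left(t,H \right)} = \sqrt{H^{2} + t^{2}}$
$K = -2$ ($K = -2 + 0 = -2$)
$K \left(u{\left(12,10 \right)} + 5\right) = - 2 \left(\sqrt{10^{2} + 12^{2}} + 5\right) = - 2 \left(\sqrt{100 + 144} + 5\right) = - 2 \left(\sqrt{244} + 5\right) = - 2 \left(2 \sqrt{61} + 5\right) = - 2 \left(5 + 2 \sqrt{61}\right) = -10 - 4 \sqrt{61}$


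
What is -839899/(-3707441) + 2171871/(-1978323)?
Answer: -2130164027578/2444838600481 ≈ -0.87129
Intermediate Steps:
-839899/(-3707441) + 2171871/(-1978323) = -839899*(-1/3707441) + 2171871*(-1/1978323) = 839899/3707441 - 723957/659441 = -2130164027578/2444838600481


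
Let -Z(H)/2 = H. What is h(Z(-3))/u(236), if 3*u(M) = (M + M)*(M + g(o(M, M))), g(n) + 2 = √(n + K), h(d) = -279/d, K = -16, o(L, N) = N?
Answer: -32643/25740992 + 279*√55/25740992 ≈ -0.0011878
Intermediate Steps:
Z(H) = -2*H
g(n) = -2 + √(-16 + n) (g(n) = -2 + √(n - 16) = -2 + √(-16 + n))
u(M) = 2*M*(-2 + M + √(-16 + M))/3 (u(M) = ((M + M)*(M + (-2 + √(-16 + M))))/3 = ((2*M)*(-2 + M + √(-16 + M)))/3 = (2*M*(-2 + M + √(-16 + M)))/3 = 2*M*(-2 + M + √(-16 + M))/3)
h(Z(-3))/u(236) = (-279/((-2*(-3))))/(((⅔)*236*(-2 + 236 + √(-16 + 236)))) = (-279/6)/(((⅔)*236*(-2 + 236 + √220))) = (-279*⅙)/(((⅔)*236*(-2 + 236 + 2*√55))) = -93*3/(472*(234 + 2*√55))/2 = -93/(2*(36816 + 944*√55/3))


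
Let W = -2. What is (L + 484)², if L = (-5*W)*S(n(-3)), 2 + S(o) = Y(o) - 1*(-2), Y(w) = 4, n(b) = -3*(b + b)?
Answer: 274576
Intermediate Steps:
n(b) = -6*b
S(o) = 4 (S(o) = -2 + (4 - 1*(-2)) = -2 + (4 + 2) = -2 + 6 = 4)
L = 40 (L = -5*(-2)*4 = 10*4 = 40)
(L + 484)² = (40 + 484)² = 524² = 274576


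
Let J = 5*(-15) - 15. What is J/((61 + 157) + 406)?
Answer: -15/104 ≈ -0.14423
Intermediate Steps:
J = -90 (J = -75 - 15 = -90)
J/((61 + 157) + 406) = -90/((61 + 157) + 406) = -90/(218 + 406) = -90/624 = -90*1/624 = -15/104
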